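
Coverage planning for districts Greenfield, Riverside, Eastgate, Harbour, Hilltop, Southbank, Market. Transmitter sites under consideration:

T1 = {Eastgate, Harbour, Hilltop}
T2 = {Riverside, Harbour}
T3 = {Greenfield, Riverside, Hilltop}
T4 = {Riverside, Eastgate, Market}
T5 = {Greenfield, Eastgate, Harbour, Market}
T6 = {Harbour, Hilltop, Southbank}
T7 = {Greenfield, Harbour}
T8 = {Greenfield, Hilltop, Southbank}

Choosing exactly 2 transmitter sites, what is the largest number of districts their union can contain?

6

Choosing T3, T5 covers {Greenfield, Riverside, Eastgate, Harbour, Hilltop, Market} — 6 districts.
No choice of 2 transmitter sites does better; here Southbank is left uncovered.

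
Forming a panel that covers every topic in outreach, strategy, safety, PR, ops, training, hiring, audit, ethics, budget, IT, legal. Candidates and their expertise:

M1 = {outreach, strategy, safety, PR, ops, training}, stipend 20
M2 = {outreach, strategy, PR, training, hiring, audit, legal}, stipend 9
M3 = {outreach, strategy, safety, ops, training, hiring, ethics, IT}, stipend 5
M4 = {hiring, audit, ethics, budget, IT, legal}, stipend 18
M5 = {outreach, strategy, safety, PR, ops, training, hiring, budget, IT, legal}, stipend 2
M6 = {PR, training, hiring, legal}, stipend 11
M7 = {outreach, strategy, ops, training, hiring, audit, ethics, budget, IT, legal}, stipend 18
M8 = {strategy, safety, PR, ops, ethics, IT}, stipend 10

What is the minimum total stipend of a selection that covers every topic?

16

M2, M3, M5 cover every topic at stipend 9 + 5 + 2 = 16.
Any cover uses at least 2 members; among all covering selections none totals below 16.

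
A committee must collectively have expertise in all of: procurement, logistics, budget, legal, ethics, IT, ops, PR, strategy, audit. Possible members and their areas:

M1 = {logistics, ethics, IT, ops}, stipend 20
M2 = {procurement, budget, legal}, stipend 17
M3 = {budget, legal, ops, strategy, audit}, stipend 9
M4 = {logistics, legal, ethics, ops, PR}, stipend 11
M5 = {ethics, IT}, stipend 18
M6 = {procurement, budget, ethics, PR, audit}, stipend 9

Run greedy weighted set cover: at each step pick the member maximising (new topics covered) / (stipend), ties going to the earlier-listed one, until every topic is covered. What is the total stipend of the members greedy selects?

Pick 1: M3 adds 5 new (budget, legal, ops, strategy, audit) at stipend 9 (ratio 5/9).
Pick 2: M6 adds 3 new (procurement, ethics, PR) at stipend 9 (ratio 3/9).
Pick 3: M1 adds 2 new (logistics, IT) at stipend 20 (ratio 2/20).
Greedy total stipend: 9 + 9 + 20 = 38.

38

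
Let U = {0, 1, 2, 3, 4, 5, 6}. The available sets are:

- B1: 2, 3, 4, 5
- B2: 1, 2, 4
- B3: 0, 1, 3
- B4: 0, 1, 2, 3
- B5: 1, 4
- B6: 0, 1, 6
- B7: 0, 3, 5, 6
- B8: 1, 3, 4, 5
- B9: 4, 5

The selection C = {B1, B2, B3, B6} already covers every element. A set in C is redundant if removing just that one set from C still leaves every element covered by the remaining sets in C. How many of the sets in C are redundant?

2

Drop B1: 5 uncovered — not redundant.
Drop B2: the rest still cover every element — redundant.
Drop B3: the rest still cover every element — redundant.
Drop B6: 6 uncovered — not redundant.
2 redundant: B2, B3.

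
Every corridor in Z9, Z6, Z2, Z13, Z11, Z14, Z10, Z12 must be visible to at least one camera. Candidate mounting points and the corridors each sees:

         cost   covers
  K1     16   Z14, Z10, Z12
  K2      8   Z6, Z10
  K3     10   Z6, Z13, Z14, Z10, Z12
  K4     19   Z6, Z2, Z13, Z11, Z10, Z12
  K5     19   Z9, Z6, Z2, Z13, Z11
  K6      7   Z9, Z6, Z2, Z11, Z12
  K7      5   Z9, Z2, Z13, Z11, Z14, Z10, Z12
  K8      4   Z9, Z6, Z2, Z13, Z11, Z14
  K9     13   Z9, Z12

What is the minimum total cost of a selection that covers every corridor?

9

K7, K8 cover every corridor at cost 5 + 4 = 9.
Any cover uses at least 2 camera mounts; among all covering selections none totals below 9.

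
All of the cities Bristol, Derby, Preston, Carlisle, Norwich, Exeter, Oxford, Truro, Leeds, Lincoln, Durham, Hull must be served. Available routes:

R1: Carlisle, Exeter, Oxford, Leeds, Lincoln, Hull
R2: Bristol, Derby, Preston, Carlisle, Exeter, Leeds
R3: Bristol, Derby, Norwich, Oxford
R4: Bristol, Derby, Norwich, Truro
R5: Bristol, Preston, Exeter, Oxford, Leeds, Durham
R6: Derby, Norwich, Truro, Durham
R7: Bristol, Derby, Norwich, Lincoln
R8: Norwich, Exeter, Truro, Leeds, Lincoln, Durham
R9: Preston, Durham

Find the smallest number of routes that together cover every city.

R1, R2, R6 together cover {Bristol, Derby, Preston, Carlisle, Norwich, Exeter, Oxford, Truro, Leeds, Lincoln, Durham, Hull} — every city.
No 2 of the 9 routes cover everything (all 36 pairs fall short), so 3 is minimum.

3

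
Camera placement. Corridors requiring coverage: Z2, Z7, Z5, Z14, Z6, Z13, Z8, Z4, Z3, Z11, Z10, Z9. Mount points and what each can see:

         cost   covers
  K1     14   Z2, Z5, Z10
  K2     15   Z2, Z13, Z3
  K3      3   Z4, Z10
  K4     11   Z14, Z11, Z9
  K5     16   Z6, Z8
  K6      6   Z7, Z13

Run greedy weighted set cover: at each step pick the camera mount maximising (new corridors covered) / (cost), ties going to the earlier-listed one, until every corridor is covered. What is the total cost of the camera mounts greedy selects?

Pick 1: K3 adds 2 new (Z4, Z10) at cost 3 (ratio 2/3).
Pick 2: K6 adds 2 new (Z7, Z13) at cost 6 (ratio 2/6).
Pick 3: K4 adds 3 new (Z14, Z11, Z9) at cost 11 (ratio 3/11).
Pick 4: K1 adds 2 new (Z2, Z5) at cost 14 (ratio 2/14).
Pick 5: K5 adds 2 new (Z6, Z8) at cost 16 (ratio 2/16).
Pick 6: K2 adds 1 new (Z3) at cost 15 (ratio 1/15).
Greedy total cost: 3 + 6 + 11 + 14 + 16 + 15 = 65.

65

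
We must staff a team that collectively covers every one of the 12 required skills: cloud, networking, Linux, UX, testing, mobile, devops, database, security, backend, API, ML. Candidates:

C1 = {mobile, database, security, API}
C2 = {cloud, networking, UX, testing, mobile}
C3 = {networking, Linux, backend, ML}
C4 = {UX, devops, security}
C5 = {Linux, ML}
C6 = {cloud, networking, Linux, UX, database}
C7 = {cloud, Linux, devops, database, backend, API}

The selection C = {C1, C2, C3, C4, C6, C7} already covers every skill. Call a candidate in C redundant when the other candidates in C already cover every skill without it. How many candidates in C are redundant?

Drop C1: the rest still cover every skill — redundant.
Drop C2: testing uncovered — not redundant.
Drop C3: ML uncovered — not redundant.
Drop C4: the rest still cover every skill — redundant.
Drop C6: the rest still cover every skill — redundant.
Drop C7: the rest still cover every skill — redundant.
4 redundant: C1, C4, C6, C7.

4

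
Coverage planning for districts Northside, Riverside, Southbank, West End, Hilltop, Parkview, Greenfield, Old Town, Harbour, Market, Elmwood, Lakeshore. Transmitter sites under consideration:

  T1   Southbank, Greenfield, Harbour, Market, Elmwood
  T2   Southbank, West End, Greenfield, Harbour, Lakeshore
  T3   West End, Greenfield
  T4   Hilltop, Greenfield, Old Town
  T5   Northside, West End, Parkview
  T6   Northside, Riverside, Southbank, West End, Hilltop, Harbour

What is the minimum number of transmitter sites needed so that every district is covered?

T1, T2, T4, T5, T6 together cover {Northside, Riverside, Southbank, West End, Hilltop, Parkview, Greenfield, Old Town, Harbour, Market, Elmwood, Lakeshore} — every district.
No 4 of the 6 transmitter sites cover everything (all 15 size-4 selections fall short), so 5 is minimum.

5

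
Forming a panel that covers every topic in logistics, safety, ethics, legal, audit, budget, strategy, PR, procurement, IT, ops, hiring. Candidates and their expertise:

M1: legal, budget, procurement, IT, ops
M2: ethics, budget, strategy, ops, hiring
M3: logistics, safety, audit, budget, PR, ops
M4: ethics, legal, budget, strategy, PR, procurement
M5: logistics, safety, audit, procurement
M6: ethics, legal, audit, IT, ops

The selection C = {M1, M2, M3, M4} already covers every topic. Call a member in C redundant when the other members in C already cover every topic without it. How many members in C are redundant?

Drop M1: IT uncovered — not redundant.
Drop M2: hiring uncovered — not redundant.
Drop M3: logistics, safety, audit uncovered — not redundant.
Drop M4: the rest still cover every topic — redundant.
1 redundant: M4.

1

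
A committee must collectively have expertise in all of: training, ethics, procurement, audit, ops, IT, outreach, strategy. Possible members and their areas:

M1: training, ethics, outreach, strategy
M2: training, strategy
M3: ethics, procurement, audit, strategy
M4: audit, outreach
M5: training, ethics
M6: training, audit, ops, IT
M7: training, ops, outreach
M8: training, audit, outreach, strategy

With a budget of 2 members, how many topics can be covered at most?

Choosing M1, M6 covers {training, ethics, audit, ops, IT, outreach, strategy} — 7 topics.
No choice of 2 members does better; here procurement is left uncovered.

7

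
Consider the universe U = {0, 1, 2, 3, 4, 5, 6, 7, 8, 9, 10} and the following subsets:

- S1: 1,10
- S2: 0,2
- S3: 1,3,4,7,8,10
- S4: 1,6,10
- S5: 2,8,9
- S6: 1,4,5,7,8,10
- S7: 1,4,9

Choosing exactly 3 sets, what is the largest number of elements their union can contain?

Choosing S2, S3, S4 covers {0, 1, 2, 3, 4, 6, 7, 8, 10} — 9 elements.
No choice of 3 sets does better; here 5, 9 are left uncovered.

9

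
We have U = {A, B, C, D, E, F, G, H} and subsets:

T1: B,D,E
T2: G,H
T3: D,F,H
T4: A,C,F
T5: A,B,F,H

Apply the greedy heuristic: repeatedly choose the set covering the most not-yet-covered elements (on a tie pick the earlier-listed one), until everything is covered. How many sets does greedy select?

Pick 1: T5 covers 4 new elements (A, B, F, H).
Pick 2: T1 covers 2 new elements (D, E).
Pick 3: T2 covers 1 new elements (G).
Pick 4: T4 covers 1 new elements (C).
Greedy uses 4 sets. (The true minimum is 3.)

4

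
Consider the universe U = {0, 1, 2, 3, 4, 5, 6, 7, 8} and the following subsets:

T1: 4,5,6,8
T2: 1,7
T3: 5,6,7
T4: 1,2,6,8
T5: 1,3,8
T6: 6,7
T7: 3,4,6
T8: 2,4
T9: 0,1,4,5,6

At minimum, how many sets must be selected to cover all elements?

T2, T4, T5, T9 together cover {0, 1, 2, 3, 4, 5, 6, 7, 8} — every element.
No 3 of the 9 sets cover everything (all 84 triples fall short), so 4 is minimum.

4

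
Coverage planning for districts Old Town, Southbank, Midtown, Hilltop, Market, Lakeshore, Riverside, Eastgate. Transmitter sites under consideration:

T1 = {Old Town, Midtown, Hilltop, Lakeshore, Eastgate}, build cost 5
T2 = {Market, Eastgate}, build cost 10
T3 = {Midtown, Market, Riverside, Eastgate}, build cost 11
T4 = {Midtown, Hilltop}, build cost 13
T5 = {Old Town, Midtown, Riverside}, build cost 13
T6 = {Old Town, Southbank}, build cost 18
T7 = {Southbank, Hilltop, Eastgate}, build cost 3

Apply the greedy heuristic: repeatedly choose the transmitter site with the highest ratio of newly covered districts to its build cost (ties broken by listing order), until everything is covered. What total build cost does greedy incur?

19

Pick 1: T1 adds 5 new (Old Town, Midtown, Hilltop, Lakeshore, Eastgate) at build cost 5 (ratio 5/5).
Pick 2: T7 adds 1 new (Southbank) at build cost 3 (ratio 1/3).
Pick 3: T3 adds 2 new (Market, Riverside) at build cost 11 (ratio 2/11).
Greedy total build cost: 5 + 3 + 11 = 19.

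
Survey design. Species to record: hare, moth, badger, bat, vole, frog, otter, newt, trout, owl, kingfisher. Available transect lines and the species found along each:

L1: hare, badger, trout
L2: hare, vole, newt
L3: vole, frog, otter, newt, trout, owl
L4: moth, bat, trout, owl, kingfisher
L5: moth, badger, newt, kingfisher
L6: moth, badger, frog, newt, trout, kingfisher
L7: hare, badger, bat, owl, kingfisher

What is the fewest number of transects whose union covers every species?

3

L1, L3, L4 together cover {hare, moth, badger, bat, vole, frog, otter, newt, trout, owl, kingfisher} — every species.
No 2 of the 7 transects cover everything (all 21 pairs fall short), so 3 is minimum.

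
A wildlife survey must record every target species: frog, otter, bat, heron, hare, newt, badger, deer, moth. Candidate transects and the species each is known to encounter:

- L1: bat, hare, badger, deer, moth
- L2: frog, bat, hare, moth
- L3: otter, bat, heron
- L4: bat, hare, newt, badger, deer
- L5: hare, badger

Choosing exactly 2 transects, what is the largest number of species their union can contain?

Choosing L1, L3 covers {otter, bat, heron, hare, badger, deer, moth} — 7 species.
No choice of 2 transects does better; here frog, newt are left uncovered.

7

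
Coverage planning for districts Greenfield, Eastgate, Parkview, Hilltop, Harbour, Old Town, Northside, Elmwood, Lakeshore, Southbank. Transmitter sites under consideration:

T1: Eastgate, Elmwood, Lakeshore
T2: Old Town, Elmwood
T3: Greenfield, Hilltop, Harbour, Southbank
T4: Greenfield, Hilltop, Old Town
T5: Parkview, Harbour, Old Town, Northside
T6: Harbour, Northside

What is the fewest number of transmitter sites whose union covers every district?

T1, T3, T5 together cover {Greenfield, Eastgate, Parkview, Hilltop, Harbour, Old Town, Northside, Elmwood, Lakeshore, Southbank} — every district.
No 2 of the 6 transmitter sites cover everything (all 15 pairs fall short), so 3 is minimum.

3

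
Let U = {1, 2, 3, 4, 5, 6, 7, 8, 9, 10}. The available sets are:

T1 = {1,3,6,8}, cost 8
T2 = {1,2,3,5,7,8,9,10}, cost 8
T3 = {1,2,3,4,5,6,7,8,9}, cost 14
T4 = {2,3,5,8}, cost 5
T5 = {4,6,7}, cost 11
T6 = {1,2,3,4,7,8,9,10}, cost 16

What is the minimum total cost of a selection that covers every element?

T2, T5 cover every element at cost 8 + 11 = 19.
Any cover uses at least 2 sets; among all covering selections none totals below 19.

19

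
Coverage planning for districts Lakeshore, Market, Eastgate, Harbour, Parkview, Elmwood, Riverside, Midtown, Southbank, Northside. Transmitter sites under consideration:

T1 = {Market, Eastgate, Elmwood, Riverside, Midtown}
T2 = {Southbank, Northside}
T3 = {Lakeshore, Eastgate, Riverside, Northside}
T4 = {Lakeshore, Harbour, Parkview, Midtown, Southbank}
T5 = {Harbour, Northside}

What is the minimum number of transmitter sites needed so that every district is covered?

3

T1, T2, T4 together cover {Lakeshore, Market, Eastgate, Harbour, Parkview, Elmwood, Riverside, Midtown, Southbank, Northside} — every district.
No 2 of the 5 transmitter sites cover everything (all 10 pairs fall short), so 3 is minimum.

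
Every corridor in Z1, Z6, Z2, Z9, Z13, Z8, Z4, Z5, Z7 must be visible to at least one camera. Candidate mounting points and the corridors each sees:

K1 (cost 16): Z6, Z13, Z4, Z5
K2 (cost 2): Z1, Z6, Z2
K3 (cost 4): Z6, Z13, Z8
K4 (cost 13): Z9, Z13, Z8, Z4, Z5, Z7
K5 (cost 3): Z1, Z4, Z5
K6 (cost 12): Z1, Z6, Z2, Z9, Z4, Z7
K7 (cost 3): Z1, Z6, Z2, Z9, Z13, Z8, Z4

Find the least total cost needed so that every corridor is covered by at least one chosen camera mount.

15

K2, K4 cover every corridor at cost 2 + 13 = 15.
Any cover uses at least 2 camera mounts; among all covering selections none totals below 15.
Greedy by coverage-per-cost would pick K7, K5, K6 for 18 — worse than the optimum 15.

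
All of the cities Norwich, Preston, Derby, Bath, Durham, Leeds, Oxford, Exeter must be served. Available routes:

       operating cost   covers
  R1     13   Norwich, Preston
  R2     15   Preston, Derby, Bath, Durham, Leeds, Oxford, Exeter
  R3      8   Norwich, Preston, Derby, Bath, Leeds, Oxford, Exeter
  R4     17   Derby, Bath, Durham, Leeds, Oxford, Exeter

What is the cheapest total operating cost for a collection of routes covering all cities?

23

R2, R3 cover every city at operating cost 15 + 8 = 23.
Any cover uses at least 2 routes; among all covering selections none totals below 23.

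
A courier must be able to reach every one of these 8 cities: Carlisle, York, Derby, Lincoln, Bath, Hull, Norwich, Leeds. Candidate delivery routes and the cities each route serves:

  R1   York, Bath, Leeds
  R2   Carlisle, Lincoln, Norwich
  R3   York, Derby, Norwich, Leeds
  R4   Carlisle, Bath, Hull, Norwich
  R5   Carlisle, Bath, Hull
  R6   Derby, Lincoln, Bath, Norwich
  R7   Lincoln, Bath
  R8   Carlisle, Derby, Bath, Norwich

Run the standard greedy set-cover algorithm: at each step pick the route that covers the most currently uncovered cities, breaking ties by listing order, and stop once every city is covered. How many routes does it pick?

Pick 1: R3 covers 4 new cities (York, Derby, Norwich, Leeds).
Pick 2: R4 covers 3 new cities (Carlisle, Bath, Hull).
Pick 3: R2 covers 1 new cities (Lincoln).
Greedy uses 3 routes.

3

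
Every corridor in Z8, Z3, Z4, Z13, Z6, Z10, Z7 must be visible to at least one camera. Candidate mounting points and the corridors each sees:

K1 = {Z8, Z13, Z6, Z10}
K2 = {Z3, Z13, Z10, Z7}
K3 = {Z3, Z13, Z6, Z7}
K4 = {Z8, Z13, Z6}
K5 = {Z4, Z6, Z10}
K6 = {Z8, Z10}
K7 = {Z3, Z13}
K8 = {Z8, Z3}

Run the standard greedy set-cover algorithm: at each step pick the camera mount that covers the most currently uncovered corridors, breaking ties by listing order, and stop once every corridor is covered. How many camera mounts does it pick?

Pick 1: K1 covers 4 new corridors (Z8, Z13, Z6, Z10).
Pick 2: K2 covers 2 new corridors (Z3, Z7).
Pick 3: K5 covers 1 new corridors (Z4).
Greedy uses 3 camera mounts.

3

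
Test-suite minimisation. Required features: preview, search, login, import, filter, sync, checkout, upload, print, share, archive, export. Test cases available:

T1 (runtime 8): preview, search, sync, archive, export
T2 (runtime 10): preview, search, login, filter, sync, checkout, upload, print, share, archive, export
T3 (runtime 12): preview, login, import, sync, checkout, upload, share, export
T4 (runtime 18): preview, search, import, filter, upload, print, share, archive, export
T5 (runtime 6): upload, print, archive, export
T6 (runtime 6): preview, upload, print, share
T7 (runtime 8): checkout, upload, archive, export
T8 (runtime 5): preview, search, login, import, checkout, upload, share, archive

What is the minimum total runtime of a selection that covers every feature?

15

T2, T8 cover every feature at runtime 10 + 5 = 15.
Any cover uses at least 2 test cases; among all covering selections none totals below 15.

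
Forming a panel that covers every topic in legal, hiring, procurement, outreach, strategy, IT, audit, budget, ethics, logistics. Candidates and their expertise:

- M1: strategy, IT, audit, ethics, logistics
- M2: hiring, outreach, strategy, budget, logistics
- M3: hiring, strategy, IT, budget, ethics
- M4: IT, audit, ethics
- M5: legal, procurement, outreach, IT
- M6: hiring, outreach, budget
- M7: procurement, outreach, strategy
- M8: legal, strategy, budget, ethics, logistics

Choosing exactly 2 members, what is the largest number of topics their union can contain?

8

Choosing M1, M2 covers {hiring, outreach, strategy, IT, audit, budget, ethics, logistics} — 8 topics.
No choice of 2 members does better; here legal, procurement are left uncovered.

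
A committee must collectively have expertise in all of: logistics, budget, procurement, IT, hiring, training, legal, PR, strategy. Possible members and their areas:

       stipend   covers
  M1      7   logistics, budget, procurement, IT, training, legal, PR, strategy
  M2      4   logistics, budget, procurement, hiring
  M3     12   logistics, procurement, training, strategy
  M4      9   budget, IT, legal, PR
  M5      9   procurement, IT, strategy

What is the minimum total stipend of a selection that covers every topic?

11

M1, M2 cover every topic at stipend 7 + 4 = 11.
Any cover uses at least 2 members; among all covering selections none totals below 11.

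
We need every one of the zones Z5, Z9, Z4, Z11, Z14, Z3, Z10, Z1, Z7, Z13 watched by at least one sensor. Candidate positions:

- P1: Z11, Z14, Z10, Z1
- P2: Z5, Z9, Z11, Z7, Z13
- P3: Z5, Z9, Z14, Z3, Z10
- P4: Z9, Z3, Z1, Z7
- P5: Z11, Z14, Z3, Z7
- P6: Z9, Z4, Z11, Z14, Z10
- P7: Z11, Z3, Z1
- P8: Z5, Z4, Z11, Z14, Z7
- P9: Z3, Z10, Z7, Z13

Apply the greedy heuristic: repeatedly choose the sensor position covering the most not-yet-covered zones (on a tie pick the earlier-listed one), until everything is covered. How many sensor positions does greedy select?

Pick 1: P2 covers 5 new zones (Z5, Z9, Z11, Z7, Z13).
Pick 2: P1 covers 3 new zones (Z14, Z10, Z1).
Pick 3: P3 covers 1 new zones (Z3).
Pick 4: P6 covers 1 new zones (Z4).
Greedy uses 4 sensor positions. (The true minimum is 3.)

4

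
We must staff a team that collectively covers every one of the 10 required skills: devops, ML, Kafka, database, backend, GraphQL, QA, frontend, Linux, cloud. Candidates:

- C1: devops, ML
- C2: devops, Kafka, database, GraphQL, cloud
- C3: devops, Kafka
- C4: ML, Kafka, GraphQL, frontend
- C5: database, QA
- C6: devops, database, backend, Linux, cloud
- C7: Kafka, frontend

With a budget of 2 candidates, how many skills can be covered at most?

9

Choosing C4, C6 covers {devops, ML, Kafka, database, backend, GraphQL, frontend, Linux, cloud} — 9 skills.
No choice of 2 candidates does better; here QA is left uncovered.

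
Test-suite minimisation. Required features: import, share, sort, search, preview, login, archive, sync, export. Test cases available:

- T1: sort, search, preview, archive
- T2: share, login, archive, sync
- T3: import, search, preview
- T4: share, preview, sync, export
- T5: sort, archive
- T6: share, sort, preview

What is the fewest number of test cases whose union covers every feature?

4

T1, T2, T3, T4 together cover {import, share, sort, search, preview, login, archive, sync, export} — every feature.
No 3 of the 6 test cases cover everything (all 20 triples fall short), so 4 is minimum.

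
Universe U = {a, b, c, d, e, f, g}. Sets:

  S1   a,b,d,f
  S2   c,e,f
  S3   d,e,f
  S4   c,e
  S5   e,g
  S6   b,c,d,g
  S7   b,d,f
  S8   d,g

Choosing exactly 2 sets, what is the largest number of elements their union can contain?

6

Choosing S1, S2 covers {a, b, c, d, e, f} — 6 elements.
No choice of 2 sets does better; here g is left uncovered.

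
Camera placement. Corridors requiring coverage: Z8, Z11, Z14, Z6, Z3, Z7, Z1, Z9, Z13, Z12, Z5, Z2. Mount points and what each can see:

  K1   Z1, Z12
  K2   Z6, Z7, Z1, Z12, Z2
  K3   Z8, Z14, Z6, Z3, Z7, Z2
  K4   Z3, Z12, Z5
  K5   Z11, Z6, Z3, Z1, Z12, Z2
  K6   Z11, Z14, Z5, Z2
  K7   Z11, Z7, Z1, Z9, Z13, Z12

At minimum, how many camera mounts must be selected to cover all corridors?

K3, K4, K7 together cover {Z8, Z11, Z14, Z6, Z3, Z7, Z1, Z9, Z13, Z12, Z5, Z2} — every corridor.
No 2 of the 7 camera mounts cover everything (all 21 pairs fall short), so 3 is minimum.

3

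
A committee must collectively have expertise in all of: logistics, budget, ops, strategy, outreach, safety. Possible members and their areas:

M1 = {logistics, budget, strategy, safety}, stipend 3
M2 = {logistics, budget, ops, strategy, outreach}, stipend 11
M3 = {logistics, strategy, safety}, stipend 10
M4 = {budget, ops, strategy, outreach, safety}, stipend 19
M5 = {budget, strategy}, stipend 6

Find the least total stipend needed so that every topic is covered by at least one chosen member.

14

M1, M2 cover every topic at stipend 3 + 11 = 14.
Any cover uses at least 2 members; among all covering selections none totals below 14.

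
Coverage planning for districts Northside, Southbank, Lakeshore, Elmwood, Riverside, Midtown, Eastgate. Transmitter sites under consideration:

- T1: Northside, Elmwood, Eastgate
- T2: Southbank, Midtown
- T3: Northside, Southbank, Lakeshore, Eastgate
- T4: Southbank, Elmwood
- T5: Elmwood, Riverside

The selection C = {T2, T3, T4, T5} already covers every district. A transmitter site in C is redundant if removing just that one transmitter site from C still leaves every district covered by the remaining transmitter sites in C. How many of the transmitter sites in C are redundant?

Drop T2: Midtown uncovered — not redundant.
Drop T3: Northside, Lakeshore, Eastgate uncovered — not redundant.
Drop T4: the rest still cover every district — redundant.
Drop T5: Riverside uncovered — not redundant.
1 redundant: T4.

1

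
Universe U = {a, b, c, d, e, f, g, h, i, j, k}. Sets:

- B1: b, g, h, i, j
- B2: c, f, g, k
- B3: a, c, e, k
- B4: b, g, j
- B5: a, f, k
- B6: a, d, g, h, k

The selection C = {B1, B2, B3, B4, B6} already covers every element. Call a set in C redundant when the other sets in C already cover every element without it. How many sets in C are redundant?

Drop B1: i uncovered — not redundant.
Drop B2: f uncovered — not redundant.
Drop B3: e uncovered — not redundant.
Drop B4: the rest still cover every element — redundant.
Drop B6: d uncovered — not redundant.
1 redundant: B4.

1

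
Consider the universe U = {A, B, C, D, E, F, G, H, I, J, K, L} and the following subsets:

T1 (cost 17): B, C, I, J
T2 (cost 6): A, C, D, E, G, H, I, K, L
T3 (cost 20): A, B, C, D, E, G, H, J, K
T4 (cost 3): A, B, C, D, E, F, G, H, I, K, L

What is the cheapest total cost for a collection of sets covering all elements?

20

T1, T4 cover every element at cost 17 + 3 = 20.
Any cover uses at least 2 sets; among all covering selections none totals below 20.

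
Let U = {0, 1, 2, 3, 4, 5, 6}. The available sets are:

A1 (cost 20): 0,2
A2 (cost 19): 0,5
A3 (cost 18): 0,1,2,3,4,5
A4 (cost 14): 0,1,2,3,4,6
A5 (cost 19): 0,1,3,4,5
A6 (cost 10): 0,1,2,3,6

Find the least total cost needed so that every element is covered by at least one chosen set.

28

A3, A6 cover every element at cost 18 + 10 = 28.
Any cover uses at least 2 sets; among all covering selections none totals below 28.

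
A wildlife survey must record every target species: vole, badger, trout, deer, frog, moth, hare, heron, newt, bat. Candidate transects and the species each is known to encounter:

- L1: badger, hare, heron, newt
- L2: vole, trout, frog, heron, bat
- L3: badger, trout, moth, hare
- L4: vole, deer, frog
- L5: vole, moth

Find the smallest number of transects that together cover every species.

4

L1, L2, L3, L4 together cover {vole, badger, trout, deer, frog, moth, hare, heron, newt, bat} — every species.
No 3 of the 5 transects cover everything (all 10 triples fall short), so 4 is minimum.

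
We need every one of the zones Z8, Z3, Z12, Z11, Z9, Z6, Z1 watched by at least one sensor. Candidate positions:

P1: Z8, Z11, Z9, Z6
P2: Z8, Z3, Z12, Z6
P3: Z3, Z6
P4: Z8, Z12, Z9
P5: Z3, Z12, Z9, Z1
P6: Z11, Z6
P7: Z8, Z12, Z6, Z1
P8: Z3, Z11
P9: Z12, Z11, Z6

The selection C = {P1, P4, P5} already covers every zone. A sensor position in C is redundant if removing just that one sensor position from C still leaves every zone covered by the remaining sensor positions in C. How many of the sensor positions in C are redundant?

1

Drop P1: Z11, Z6 uncovered — not redundant.
Drop P4: the rest still cover every zone — redundant.
Drop P5: Z3, Z1 uncovered — not redundant.
1 redundant: P4.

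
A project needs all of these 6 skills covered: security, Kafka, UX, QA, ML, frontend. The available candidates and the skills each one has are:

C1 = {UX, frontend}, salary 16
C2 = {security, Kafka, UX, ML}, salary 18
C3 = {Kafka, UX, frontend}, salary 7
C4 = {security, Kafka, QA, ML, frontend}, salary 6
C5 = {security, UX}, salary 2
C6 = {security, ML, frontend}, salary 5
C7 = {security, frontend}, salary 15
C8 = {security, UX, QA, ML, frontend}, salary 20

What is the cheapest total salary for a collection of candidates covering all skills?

8

C4, C5 cover every skill at salary 6 + 2 = 8.
Any cover uses at least 2 candidates; among all covering selections none totals below 8.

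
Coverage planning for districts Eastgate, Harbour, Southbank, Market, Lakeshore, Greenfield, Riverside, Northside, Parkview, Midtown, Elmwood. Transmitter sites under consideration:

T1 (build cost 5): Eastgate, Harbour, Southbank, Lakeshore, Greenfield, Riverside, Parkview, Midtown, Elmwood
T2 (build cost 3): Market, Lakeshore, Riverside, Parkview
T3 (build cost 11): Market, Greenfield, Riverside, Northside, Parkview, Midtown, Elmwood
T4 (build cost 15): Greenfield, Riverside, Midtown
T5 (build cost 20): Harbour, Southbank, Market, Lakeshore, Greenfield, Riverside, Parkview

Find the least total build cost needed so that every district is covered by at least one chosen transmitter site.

16

T1, T3 cover every district at build cost 5 + 11 = 16.
Any cover uses at least 2 transmitter sites; among all covering selections none totals below 16.
Greedy by coverage-per-build cost would pick T1, T2, T3 for 19 — worse than the optimum 16.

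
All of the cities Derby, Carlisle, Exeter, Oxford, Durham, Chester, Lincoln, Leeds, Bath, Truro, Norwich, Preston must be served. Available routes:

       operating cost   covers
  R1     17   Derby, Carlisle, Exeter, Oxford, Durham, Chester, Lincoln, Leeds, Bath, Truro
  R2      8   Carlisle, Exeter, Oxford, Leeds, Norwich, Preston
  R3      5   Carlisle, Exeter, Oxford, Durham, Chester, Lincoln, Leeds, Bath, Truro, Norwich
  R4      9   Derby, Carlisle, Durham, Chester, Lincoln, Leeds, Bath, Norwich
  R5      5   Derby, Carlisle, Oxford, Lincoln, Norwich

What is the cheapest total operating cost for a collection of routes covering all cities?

R2, R3, R5 cover every city at operating cost 8 + 5 + 5 = 18.
Any cover uses at least 2 routes; among all covering selections none totals below 18.

18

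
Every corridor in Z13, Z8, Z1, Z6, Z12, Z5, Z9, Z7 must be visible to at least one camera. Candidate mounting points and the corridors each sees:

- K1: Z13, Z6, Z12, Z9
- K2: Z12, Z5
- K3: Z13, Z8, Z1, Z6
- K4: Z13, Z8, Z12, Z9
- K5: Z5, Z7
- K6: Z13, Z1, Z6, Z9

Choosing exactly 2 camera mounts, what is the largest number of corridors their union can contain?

Choosing K1, K3 covers {Z13, Z8, Z1, Z6, Z12, Z9} — 6 corridors.
No choice of 2 camera mounts does better; here Z5, Z7 are left uncovered.

6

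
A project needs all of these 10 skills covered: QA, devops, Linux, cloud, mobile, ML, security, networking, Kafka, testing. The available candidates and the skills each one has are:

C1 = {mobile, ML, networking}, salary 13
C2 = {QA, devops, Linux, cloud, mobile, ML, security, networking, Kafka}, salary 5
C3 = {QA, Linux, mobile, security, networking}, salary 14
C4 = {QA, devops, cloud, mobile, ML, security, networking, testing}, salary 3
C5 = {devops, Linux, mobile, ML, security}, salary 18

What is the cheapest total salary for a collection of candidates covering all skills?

8

C2, C4 cover every skill at salary 5 + 3 = 8.
Any cover uses at least 2 candidates; among all covering selections none totals below 8.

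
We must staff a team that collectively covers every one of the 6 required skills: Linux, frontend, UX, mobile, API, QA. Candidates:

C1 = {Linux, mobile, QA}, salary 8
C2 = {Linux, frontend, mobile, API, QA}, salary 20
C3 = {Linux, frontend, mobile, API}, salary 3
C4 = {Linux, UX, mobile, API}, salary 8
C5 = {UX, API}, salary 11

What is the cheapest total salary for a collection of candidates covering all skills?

19

C1, C3, C4 cover every skill at salary 8 + 3 + 8 = 19.
Any cover uses at least 2 candidates; among all covering selections none totals below 19.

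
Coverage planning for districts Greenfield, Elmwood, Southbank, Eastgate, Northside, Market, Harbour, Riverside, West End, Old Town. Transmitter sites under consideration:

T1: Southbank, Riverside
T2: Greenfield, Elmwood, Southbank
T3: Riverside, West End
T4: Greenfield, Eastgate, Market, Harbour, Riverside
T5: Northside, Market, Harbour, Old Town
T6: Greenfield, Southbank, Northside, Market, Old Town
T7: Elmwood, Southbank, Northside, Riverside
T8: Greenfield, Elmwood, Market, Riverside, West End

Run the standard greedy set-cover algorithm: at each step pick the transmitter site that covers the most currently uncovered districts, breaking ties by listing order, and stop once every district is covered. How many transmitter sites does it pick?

3

Pick 1: T4 covers 5 new districts (Greenfield, Eastgate, Market, Harbour, Riverside).
Pick 2: T6 covers 3 new districts (Southbank, Northside, Old Town).
Pick 3: T8 covers 2 new districts (Elmwood, West End).
Greedy uses 3 transmitter sites.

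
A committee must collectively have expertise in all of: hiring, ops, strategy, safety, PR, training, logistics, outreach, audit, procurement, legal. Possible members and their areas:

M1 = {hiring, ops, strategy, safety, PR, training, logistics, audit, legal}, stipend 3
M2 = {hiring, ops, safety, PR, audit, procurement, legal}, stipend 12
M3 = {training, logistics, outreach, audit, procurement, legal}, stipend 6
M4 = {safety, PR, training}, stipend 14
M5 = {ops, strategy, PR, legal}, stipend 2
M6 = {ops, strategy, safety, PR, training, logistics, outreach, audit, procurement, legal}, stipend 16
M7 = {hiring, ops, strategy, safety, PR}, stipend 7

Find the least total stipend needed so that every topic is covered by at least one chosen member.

9

M1, M3 cover every topic at stipend 3 + 6 = 9.
Any cover uses at least 2 members; among all covering selections none totals below 9.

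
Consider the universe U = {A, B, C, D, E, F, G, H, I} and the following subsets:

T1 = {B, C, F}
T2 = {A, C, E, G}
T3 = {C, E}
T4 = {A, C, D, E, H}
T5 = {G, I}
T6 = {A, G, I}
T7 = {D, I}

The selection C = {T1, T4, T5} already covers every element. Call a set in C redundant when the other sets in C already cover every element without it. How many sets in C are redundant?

0

Drop T1: B, F uncovered — not redundant.
Drop T4: A, D, E, H uncovered — not redundant.
Drop T5: G, I uncovered — not redundant.
None of the sets in C is redundant.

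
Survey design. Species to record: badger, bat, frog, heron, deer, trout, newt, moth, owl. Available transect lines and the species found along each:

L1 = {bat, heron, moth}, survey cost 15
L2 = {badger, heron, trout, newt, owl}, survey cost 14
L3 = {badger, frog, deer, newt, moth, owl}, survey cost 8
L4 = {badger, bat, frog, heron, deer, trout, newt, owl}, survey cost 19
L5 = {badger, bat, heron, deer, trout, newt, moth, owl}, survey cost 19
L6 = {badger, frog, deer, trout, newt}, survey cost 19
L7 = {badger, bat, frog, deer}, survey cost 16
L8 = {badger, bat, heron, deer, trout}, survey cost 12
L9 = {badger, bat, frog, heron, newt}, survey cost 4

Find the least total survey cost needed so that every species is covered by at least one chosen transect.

20

L3, L8 cover every species at survey cost 8 + 12 = 20.
Any cover uses at least 2 transects; among all covering selections none totals below 20.
Greedy by coverage-per-survey cost would pick L9, L3, L8 for 24 — worse than the optimum 20.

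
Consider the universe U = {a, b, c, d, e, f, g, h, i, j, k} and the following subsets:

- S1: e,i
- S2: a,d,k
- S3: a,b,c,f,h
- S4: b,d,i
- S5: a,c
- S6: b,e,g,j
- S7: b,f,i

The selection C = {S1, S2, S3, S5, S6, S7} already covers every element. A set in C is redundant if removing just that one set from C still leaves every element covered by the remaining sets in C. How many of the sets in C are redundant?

3

Drop S1: the rest still cover every element — redundant.
Drop S2: d, k uncovered — not redundant.
Drop S3: h uncovered — not redundant.
Drop S5: the rest still cover every element — redundant.
Drop S6: g, j uncovered — not redundant.
Drop S7: the rest still cover every element — redundant.
3 redundant: S1, S5, S7.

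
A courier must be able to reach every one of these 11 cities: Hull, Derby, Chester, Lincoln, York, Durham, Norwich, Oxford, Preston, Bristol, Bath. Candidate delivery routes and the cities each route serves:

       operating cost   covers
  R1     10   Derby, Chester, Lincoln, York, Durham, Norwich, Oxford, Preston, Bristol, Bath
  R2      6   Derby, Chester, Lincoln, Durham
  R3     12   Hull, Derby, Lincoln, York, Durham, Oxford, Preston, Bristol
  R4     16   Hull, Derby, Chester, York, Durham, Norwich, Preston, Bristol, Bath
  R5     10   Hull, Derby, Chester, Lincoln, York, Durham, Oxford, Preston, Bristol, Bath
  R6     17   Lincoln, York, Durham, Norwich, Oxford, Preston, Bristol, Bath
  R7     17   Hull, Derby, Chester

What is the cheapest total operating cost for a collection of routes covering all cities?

20

R1, R5 cover every city at operating cost 10 + 10 = 20.
Any cover uses at least 2 routes; among all covering selections none totals below 20.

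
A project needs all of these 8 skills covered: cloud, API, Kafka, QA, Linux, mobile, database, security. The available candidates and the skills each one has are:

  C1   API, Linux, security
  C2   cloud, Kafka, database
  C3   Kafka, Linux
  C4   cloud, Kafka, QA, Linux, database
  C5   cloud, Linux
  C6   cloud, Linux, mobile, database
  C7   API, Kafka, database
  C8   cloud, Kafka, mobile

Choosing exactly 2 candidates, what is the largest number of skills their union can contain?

Choosing C1, C4 covers {cloud, API, Kafka, QA, Linux, database, security} — 7 skills.
No choice of 2 candidates does better; here mobile is left uncovered.

7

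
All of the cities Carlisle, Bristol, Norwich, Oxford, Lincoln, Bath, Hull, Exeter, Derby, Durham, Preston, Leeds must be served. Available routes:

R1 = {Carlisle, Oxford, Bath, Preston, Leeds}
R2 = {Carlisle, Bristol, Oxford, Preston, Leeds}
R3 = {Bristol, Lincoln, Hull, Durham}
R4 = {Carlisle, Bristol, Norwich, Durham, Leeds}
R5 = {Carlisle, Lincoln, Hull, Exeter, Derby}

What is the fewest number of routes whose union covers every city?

3

R1, R4, R5 together cover {Carlisle, Bristol, Norwich, Oxford, Lincoln, Bath, Hull, Exeter, Derby, Durham, Preston, Leeds} — every city.
No 2 of the 5 routes cover everything (all 10 pairs fall short), so 3 is minimum.
Greedy (largest uncovered first) would take R1, R3, R5, R4 — 4 routes — but 3 suffice.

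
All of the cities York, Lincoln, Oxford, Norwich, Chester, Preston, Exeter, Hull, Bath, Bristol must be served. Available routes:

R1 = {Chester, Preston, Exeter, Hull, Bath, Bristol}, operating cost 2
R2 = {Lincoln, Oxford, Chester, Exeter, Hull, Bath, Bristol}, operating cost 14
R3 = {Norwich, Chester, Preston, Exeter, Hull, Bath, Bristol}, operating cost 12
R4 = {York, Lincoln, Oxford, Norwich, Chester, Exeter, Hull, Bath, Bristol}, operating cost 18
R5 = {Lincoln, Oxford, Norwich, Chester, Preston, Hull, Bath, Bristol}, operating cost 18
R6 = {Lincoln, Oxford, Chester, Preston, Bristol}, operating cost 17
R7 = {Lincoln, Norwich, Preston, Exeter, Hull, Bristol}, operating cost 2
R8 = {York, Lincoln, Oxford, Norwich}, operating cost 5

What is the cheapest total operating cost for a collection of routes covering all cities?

7

R1, R8 cover every city at operating cost 2 + 5 = 7.
Any cover uses at least 2 routes; among all covering selections none totals below 7.
Greedy by coverage-per-operating cost would pick R1, R7, R8 for 9 — worse than the optimum 7.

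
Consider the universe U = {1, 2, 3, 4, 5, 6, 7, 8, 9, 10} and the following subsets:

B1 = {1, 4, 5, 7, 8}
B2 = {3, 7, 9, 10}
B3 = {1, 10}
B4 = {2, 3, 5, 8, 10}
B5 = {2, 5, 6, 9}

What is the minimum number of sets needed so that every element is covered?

3

B1, B2, B5 together cover {1, 2, 3, 4, 5, 6, 7, 8, 9, 10} — every element.
No 2 of the 5 sets cover everything (all 10 pairs fall short), so 3 is minimum.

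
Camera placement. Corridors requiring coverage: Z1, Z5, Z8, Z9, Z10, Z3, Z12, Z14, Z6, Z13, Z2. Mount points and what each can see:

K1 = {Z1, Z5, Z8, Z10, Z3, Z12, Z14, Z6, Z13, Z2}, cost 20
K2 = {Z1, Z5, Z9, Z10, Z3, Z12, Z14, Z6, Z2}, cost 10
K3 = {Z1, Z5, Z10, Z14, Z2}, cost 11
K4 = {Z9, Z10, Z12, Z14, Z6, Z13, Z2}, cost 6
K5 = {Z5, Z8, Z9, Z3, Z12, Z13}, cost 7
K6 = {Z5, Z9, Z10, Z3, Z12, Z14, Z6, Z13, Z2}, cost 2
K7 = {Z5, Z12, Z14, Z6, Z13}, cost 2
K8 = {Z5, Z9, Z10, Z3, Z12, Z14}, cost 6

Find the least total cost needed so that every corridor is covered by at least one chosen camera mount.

K2, K5 cover every corridor at cost 10 + 7 = 17.
Any cover uses at least 2 camera mounts; among all covering selections none totals below 17.
Greedy by coverage-per-cost would pick K6, K5, K2 for 19 — worse than the optimum 17.

17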